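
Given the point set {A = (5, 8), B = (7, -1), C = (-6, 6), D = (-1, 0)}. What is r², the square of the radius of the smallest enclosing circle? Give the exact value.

54.5

The farthest pair is B–C with squared distance 218. The circle on this segment as diameter has centre (0.5, 2.5) and r² = 218/4 = 54.5.
Check A: distance² to centre = 50.5 ≤ 54.5, so it lies inside.
All remaining points lie in this disk, and no smaller disk contains both endpoints, so this is the minimum enclosing circle.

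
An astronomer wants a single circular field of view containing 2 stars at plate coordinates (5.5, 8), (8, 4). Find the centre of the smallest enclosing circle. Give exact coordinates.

(6.75, 6)

The smallest circle enclosing two points has them as diameter endpoints.
Centre = midpoint = (6.75, 6); r² = |(5.5, 8)−(8, 4)|²/4 = 22.25/4 = 5.5625.
Centre = (6.75, 6).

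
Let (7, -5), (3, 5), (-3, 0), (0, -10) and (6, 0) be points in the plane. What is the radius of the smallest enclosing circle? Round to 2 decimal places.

7.65

The farthest pair is (3, 5)–(0, -10) with squared distance 234. The circle on this segment as diameter has centre (1.5, -2.5) and r² = 234/4 = 58.5.
Check (7, -5): distance² to centre = 36.5 ≤ 58.5, so it lies inside.
All remaining points lie in this disk, and no smaller disk contains both endpoints, so this is the minimum enclosing circle.
r = √(58.5) ≈ 7.65.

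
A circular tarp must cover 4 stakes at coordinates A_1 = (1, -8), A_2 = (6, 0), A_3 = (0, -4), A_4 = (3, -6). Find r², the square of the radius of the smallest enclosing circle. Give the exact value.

A smallest enclosing disk is always determined by at most three of the input points on its boundary.
The farthest pair is A_1–A_2 with squared distance 89. The circle on this segment as diameter has centre (3.5, -4) and r² = 89/4 = 22.25.
Check A_3: distance² to centre = 12.25 ≤ 22.25, so it lies inside.
All remaining points lie in this disk, and no smaller disk contains both endpoints, so this is the minimum enclosing circle.

22.25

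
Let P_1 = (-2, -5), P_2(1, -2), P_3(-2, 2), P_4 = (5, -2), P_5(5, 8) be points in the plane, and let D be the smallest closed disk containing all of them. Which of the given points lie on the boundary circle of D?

The minimum enclosing circle of a finite set is fixed by two of the points (as a diameter) or three (as a circumcircle).
The farthest pair is P_1–P_5 with squared distance 218. The circle on this segment as diameter has centre (1.5, 1.5) and r² = 218/4 = 54.5.
Check P_2: distance² to centre = 12.5 ≤ 54.5, so it lies inside.
All remaining points lie in this disk, and no smaller disk contains both endpoints, so this is the minimum enclosing circle.
The points at distance exactly r from the centre are P_1, P_5 — 2 points.

P_1, P_5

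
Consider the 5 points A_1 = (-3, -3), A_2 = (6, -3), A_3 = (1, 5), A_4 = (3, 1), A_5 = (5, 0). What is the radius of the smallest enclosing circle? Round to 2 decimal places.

A smallest enclosing disk is always determined by at most three of the input points on its boundary.
The minimum enclosing circle is determined by three boundary points: A_1, A_2, A_3.
Their circumcentre is (1.5, -0.25) with r² = 27.8125.
The farthest remaining point A_5 is at distance² 12.3125 ≤ 27.8125.
r = √(27.8125) ≈ 5.27.

5.27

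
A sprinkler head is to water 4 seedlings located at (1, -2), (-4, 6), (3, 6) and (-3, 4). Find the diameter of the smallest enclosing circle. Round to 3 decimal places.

A smallest enclosing disk is always determined by at most three of the input points on its boundary.
The minimum enclosing circle is determined by three boundary points: (1, -2), (-4, 6), (3, 6).
Their circumcentre is (-0.5, 2.625) with r² = 23.640625.
The farthest remaining point (-3, 4) is at distance² 8.140625 ≤ 23.640625.
Diameter = 2r = 2√(23.640625) ≈ 9.724.

9.724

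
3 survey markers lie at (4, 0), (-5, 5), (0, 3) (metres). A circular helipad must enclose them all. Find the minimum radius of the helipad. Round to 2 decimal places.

5.15

Call the three points A, B, C in the order given.
Side lengths²: AB² = 106, AC² = 25, BC² = 29.
Since AB² = 106 ≥ 29 + 25 = 54, the angle opposite AB is not acute, so the smallest enclosing circle has AB as diameter.
Centre = midpoint of AB = (-0.5, 2.5), r² = 106/4 = 26.5.
r = √(26.5) ≈ 5.15.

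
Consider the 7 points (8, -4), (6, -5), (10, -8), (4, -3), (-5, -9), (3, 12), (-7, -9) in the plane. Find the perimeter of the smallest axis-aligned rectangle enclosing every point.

76

Width = max x − min x = 10 − (-7) = 17.
Height = max y − min y = 12 − (-9) = 21.
Perimeter = 2(17 + 21) = 76.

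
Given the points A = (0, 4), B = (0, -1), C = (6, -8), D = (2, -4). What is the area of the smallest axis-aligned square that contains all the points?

The bounding box has width 6 and height 12.
An axis-aligned square enclosing the set must have side ≥ max(width, height).
So the minimum side is max(6, 12) = 12.
Area = 12² = 144.

144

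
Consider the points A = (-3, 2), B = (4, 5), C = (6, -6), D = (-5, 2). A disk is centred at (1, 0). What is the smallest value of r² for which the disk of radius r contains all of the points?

The required radius is the distance from (1, 0) to the farthest point.
Squared distances: 20, 34, 61, 40.
Maximum is 61, attained at C.

61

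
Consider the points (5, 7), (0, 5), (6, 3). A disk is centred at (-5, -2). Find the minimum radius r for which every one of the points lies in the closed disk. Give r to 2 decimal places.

The required radius is the distance from (-5, -2) to the farthest point.
Squared distances: 181, 74, 146.
Maximum is 181, attained at (5, 7).
r = √181 ≈ 13.45.

13.45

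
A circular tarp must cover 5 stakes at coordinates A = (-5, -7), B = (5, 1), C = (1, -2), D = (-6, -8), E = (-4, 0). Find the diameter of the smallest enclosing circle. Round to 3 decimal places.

The minimum enclosing circle of a finite set is fixed by two of the points (as a diameter) or three (as a circumcircle).
The farthest pair is B–D with squared distance 202. The circle on this segment as diameter has centre (-0.5, -3.5) and r² = 202/4 = 50.5.
Check A: distance² to centre = 32.5 ≤ 50.5, so it lies inside.
All remaining points lie in this disk, and no smaller disk contains both endpoints, so this is the minimum enclosing circle.
Diameter = 2r = 2√(50.5) ≈ 14.213.

14.213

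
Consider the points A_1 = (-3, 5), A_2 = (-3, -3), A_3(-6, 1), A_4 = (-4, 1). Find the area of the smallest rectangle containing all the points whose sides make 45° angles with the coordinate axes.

32

In coordinates u = x + y, v = x − y the rectangle is axis-aligned; the map (x,y)→(u,v) scales areas by 2.
u-values: 2, -6, -5, -3; range = 2 − (-6) = 8.
v-values: -8, 0, -7, -5; range = 0 − (-8) = 8.
Area = (8 × 8) / 2 = 32.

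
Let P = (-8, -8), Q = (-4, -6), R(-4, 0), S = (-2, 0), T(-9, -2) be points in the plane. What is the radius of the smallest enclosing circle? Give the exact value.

By Welzl's lemma the MEC is supported by two points (diametrically opposite) or three points (on a circumcircle).
The farthest pair is P–S with squared distance 100. The circle on this segment as diameter has centre (-5, -4) and r² = 100/4 = 25.
Check Q: distance² to centre = 5 ≤ 25, so it lies inside.
All remaining points lie in this disk, and no smaller disk contains both endpoints, so this is the minimum enclosing circle.
r = √25 = 5.

5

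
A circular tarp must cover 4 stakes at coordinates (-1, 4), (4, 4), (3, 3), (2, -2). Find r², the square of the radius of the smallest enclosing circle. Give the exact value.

12.5

By Welzl's lemma the MEC is supported by two points (diametrically opposite) or three points (on a circumcircle).
The minimum enclosing circle is determined by three boundary points: (-1, 4), (4, 4), (2, -2).
Their circumcentre is (1.5, 1.5) with r² = 12.5.
The farthest remaining point (3, 3) is at distance² 4.5 ≤ 12.5.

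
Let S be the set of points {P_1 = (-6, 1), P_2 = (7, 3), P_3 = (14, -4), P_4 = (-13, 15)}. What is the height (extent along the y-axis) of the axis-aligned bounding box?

19

max y = 15, min y = -4, so height = 19.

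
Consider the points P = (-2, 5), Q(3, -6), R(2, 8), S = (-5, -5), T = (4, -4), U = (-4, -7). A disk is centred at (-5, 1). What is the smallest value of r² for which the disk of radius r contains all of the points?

The required radius is the distance from (-5, 1) to the farthest point.
Squared distances: 25, 113, 98, 36, 106, 65.
Maximum is 113, attained at Q.

113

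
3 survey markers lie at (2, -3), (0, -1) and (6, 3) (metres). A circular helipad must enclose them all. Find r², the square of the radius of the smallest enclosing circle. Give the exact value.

13.52

Call the three points A, B, C in the order given.
Side lengths²: AB² = 8, AC² = 52, BC² = 52.
Since BC² = 52 < 52 + 8 = 60, the triangle is acute, so the smallest enclosing circle is the circumcircle.
Circumcentre = (3.4, 0.4), r² = 13.52.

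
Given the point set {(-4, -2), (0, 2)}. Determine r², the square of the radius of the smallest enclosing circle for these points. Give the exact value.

8

The smallest circle enclosing two points has them as diameter endpoints.
Centre = midpoint = (-2, 0); r² = |(-4, -2)−(0, 2)|²/4 = 32/4 = 8.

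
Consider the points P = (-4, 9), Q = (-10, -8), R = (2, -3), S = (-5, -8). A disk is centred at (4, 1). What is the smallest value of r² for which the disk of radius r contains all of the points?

The required radius is the distance from (4, 1) to the farthest point.
Squared distances: 128, 277, 20, 162.
Maximum is 277, attained at Q.

277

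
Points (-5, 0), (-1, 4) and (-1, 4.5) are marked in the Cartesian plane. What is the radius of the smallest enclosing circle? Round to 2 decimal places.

3.01

Call the three points A, B, C in the order given.
Side lengths²: AB² = 32, AC² = 36.25, BC² = 0.25.
Since AC² = 36.25 ≥ 32 + 0.25 = 32.25, the angle opposite AC is not acute, so the smallest enclosing circle has AC as diameter.
Centre = midpoint of AC = (-3, 2.25), r² = 36.25/4 = 9.0625.
r = √(9.0625) ≈ 3.01.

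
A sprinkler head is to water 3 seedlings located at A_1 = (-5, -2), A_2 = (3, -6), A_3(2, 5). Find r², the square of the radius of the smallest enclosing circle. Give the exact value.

305/9

Side lengths²: A_1A_2² = 80, A_1A_3² = 98, A_2A_3² = 122.
Since A_2A_3² = 122 < 98 + 80 = 178, the triangle is acute, so the smallest enclosing circle is the circumcircle.
Circumcentre = (2/3, -2/3), r² = 305/9.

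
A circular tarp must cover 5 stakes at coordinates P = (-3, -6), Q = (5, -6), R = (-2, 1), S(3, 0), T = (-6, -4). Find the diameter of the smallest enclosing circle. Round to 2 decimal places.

A smallest enclosing disk is always determined by at most three of the input points on its boundary.
The minimum enclosing circle is determined by three boundary points: Q, R, T.
Their circumcentre is (-7/18, -79/18) with r² = 5125/162.
The farthest remaining point S is at distance² 4981/162 ≤ 5125/162.
Diameter = 2r = 2√(5125/162) ≈ 11.25.

11.25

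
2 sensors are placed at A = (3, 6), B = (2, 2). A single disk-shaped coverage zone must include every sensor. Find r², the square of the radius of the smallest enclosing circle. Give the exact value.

The smallest circle enclosing two points has them as diameter endpoints.
Centre = midpoint = (2.5, 4); r² = |AB|²/4 = 17/4 = 4.25.

4.25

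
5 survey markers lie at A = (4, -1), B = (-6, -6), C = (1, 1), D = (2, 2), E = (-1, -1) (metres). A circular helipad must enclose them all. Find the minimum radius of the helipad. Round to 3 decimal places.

5.701

By Welzl's lemma the MEC is supported by two points (diametrically opposite) or three points (on a circumcircle).
The minimum enclosing circle is determined by three boundary points: A, B, D.
Their circumcentre is (-1.5, -2.5) with r² = 32.5.
The farthest remaining point C is at distance² 18.5 ≤ 32.5.
r = √(32.5) ≈ 5.701.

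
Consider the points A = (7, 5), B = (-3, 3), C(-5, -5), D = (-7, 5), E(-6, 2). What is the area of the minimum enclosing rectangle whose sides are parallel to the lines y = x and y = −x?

In coordinates u = x + y, v = x − y the rectangle is axis-aligned; the map (x,y)→(u,v) scales areas by 2.
u-values: 12, 0, -10, -2, -4; range = 12 − (-10) = 22.
v-values: 2, -6, 0, -12, -8; range = 2 − (-12) = 14.
Area = (22 × 14) / 2 = 154.

154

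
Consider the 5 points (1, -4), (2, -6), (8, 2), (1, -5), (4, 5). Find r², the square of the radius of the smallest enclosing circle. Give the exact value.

31.25

The minimum enclosing circle of a finite set is fixed by two of the points (as a diameter) or three (as a circumcircle).
The farthest pair is (2, -6)–(4, 5) with squared distance 125. The circle on this segment as diameter has centre (3, -0.5) and r² = 125/4 = 31.25.
Check (1, -4): distance² to centre = 16.25 ≤ 31.25, so it lies inside.
All remaining points lie in this disk, and no smaller disk contains both endpoints, so this is the minimum enclosing circle.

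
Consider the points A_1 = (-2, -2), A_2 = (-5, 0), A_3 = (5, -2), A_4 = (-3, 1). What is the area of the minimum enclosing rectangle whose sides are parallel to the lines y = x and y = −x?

48

In coordinates u = x + y, v = x − y the rectangle is axis-aligned; the map (x,y)→(u,v) scales areas by 2.
u-values: -4, -5, 3, -2; range = 3 − (-5) = 8.
v-values: 0, -5, 7, -4; range = 7 − (-5) = 12.
Area = (8 × 12) / 2 = 48.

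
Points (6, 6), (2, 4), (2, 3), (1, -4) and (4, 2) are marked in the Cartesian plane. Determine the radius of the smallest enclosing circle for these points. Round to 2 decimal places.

5.59

By Welzl's lemma the MEC is supported by two points (diametrically opposite) or three points (on a circumcircle).
The farthest pair is (6, 6)–(1, -4) with squared distance 125. The circle on this segment as diameter has centre (3.5, 1) and r² = 125/4 = 31.25.
Check (2, 4): distance² to centre = 11.25 ≤ 31.25, so it lies inside.
All remaining points lie in this disk, and no smaller disk contains both endpoints, so this is the minimum enclosing circle.
r = √(31.25) ≈ 5.59.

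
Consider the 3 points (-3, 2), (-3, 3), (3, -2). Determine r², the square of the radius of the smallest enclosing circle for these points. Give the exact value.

Call the three points A, B, C in the order given.
Side lengths²: AB² = 1, AC² = 52, BC² = 61.
Since BC² = 61 ≥ 52 + 1 = 53, the angle opposite BC is not acute, so the smallest enclosing circle has BC as diameter.
Centre = midpoint of BC = (0, 0.5), r² = 61/4 = 15.25.

15.25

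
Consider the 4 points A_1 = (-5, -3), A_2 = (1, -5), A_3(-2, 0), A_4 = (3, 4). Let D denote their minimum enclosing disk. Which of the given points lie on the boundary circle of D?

A_1, A_2, A_4

The minimum enclosing circle of a finite set is fixed by two of the points (as a diameter) or three (as a circumcircle).
The minimum enclosing circle is determined by three boundary points: A_1, A_2, A_4.
Their circumcentre is (-37/58, 5/58) with r² = 48025/1682.
The farthest remaining point A_3 is at distance² 3133/1682 ≤ 48025/1682.
The points at distance exactly r from the centre are A_1, A_2, A_4 — 3 points.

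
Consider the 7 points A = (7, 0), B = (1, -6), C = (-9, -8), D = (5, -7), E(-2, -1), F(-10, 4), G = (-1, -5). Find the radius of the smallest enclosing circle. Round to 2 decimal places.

9.40

By Welzl's lemma the MEC is supported by two points (diametrically opposite) or three points (on a circumcircle).
The minimum enclosing circle is determined by three boundary points: A, C, F.
Their circumcentre is (-2.3, -1.4) with r² = 88.45.
The farthest remaining point D is at distance² 84.65 ≤ 88.45.
r = √(88.45) ≈ 9.40.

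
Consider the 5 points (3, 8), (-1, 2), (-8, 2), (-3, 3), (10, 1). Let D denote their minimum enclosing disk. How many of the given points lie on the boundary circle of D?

By Welzl's lemma the MEC is supported by two points (diametrically opposite) or three points (on a circumcircle).
The farthest pair is (-8, 2)–(10, 1) with squared distance 325. The circle on this segment as diameter has centre (1, 1.5) and r² = 325/4 = 81.25.
Check (3, 8): distance² to centre = 46.25 ≤ 81.25, so it lies inside.
All remaining points lie in this disk, and no smaller disk contains both endpoints, so this is the minimum enclosing circle.
The points at distance exactly r from the centre are (-8, 2), (10, 1) — 2 points.

2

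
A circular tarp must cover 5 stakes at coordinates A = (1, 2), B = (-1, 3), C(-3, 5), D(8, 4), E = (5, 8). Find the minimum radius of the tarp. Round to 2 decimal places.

The minimum enclosing circle of a finite set is fixed by two of the points (as a diameter) or three (as a circumcircle).
The farthest pair is C–D with squared distance 122. The circle on this segment as diameter has centre (2.5, 4.5) and r² = 122/4 = 30.5.
Check A: distance² to centre = 8.5 ≤ 30.5, so it lies inside.
All remaining points lie in this disk, and no smaller disk contains both endpoints, so this is the minimum enclosing circle.
r = √(30.5) ≈ 5.52.

5.52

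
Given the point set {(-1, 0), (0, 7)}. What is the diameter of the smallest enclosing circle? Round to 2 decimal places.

The smallest circle enclosing two points has them as diameter endpoints.
Centre = midpoint = (-0.5, 3.5); r² = |(-1, 0)−(0, 7)|²/4 = 50/4 = 12.5.
Diameter = 2r = 2√(12.5) ≈ 7.07.

7.07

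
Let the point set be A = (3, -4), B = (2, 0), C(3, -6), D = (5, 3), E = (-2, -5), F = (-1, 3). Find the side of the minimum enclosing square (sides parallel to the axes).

The bounding box has width 7 and height 9.
An axis-aligned square enclosing the set must have side ≥ max(width, height).
So the minimum side is max(7, 9) = 9.

9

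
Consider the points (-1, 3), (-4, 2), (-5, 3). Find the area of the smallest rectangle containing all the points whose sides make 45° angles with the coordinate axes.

In coordinates u = x + y, v = x − y the rectangle is axis-aligned; the map (x,y)→(u,v) scales areas by 2.
u-values: 2, -2, -2; range = 2 − (-2) = 4.
v-values: -4, -6, -8; range = -4 − (-8) = 4.
Area = (4 × 4) / 2 = 8.

8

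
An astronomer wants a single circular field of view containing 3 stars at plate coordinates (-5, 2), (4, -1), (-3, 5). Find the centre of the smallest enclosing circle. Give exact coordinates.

Call the three points A, B, C in the order given.
Side lengths²: AB² = 90, AC² = 13, BC² = 85.
Since AB² = 90 < 85 + 13 = 98, the triangle is acute, so the smallest enclosing circle is the circumcircle.
Circumcentre = (-7/22, 23/22), r² = 5525/242.
Centre = (-7/22, 23/22).

(-7/22, 23/22)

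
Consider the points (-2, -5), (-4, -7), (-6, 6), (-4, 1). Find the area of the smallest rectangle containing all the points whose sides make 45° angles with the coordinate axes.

82.5

In coordinates u = x + y, v = x − y the rectangle is axis-aligned; the map (x,y)→(u,v) scales areas by 2.
u-values: -7, -11, 0, -3; range = 0 − (-11) = 11.
v-values: 3, 3, -12, -5; range = 3 − (-12) = 15.
Area = (11 × 15) / 2 = 82.5.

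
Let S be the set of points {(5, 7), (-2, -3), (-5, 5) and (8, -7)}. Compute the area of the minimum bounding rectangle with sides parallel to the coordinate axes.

x ranges over [-5, 8], width 13.
y ranges over [-7, 7], height 14.
Area = 13 × 14 = 182.

182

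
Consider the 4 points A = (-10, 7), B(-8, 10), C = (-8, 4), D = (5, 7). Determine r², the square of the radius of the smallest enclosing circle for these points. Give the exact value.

56.25

The minimum enclosing circle of a finite set is fixed by two of the points (as a diameter) or three (as a circumcircle).
The farthest pair is A–D with squared distance 225. The circle on this segment as diameter has centre (-2.5, 7) and r² = 225/4 = 56.25.
Check B: distance² to centre = 39.25 ≤ 56.25, so it lies inside.
All remaining points lie in this disk, and no smaller disk contains both endpoints, so this is the minimum enclosing circle.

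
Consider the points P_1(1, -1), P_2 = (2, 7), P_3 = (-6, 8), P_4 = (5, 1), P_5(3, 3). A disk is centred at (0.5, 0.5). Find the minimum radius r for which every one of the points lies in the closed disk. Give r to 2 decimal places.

9.92

The required radius is the distance from (0.5, 0.5) to the farthest point.
Squared distances: 2.5, 44.5, 98.5, 20.5, 12.5.
Maximum is 98.5, attained at P_3.
r = √(98.5) ≈ 9.92.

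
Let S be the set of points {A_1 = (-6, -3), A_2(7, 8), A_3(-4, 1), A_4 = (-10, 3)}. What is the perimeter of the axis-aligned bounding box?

56

Width = max x − min x = 7 − (-10) = 17.
Height = max y − min y = 8 − (-3) = 11.
Perimeter = 2(17 + 11) = 56.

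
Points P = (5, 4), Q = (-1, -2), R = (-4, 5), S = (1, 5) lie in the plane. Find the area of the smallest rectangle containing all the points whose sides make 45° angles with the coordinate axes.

In coordinates u = x + y, v = x − y the rectangle is axis-aligned; the map (x,y)→(u,v) scales areas by 2.
u-values: 9, -3, 1, 6; range = 9 − (-3) = 12.
v-values: 1, 1, -9, -4; range = 1 − (-9) = 10.
Area = (12 × 10) / 2 = 60.

60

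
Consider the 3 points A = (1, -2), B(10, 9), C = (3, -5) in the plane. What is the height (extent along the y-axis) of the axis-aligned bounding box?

14

max y = 9, min y = -5, so height = 14.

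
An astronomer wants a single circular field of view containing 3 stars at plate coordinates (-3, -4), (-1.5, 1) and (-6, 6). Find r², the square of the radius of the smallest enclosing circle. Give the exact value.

Call the three points A, B, C in the order given.
Side lengths²: AB² = 27.25, AC² = 109, BC² = 45.25.
Since AC² = 109 ≥ 45.25 + 27.25 = 72.5, the angle opposite AC is not acute, so the smallest enclosing circle has AC as diameter.
Centre = midpoint of AC = (-4.5, 1), r² = 109/4 = 27.25.

27.25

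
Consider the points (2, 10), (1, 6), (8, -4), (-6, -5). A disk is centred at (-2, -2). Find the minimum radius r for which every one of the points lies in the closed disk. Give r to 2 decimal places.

The required radius is the distance from (-2, -2) to the farthest point.
Squared distances: 160, 73, 104, 25.
Maximum is 160, attained at (2, 10).
r = √160 ≈ 12.65.

12.65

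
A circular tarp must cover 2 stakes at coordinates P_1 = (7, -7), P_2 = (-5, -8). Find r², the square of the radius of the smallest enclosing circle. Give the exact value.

36.25

The smallest circle enclosing two points has them as diameter endpoints.
Centre = midpoint = (1, -7.5); r² = |P_1P_2|²/4 = 145/4 = 36.25.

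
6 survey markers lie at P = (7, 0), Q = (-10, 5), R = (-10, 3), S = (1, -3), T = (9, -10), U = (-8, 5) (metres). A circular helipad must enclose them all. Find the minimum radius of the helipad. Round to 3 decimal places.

The minimum enclosing circle of a finite set is fixed by two of the points (as a diameter) or three (as a circumcircle).
The farthest pair is Q–T with squared distance 586. The circle on this segment as diameter has centre (-0.5, -2.5) and r² = 586/4 = 146.5.
Check P: distance² to centre = 62.5 ≤ 146.5, so it lies inside.
All remaining points lie in this disk, and no smaller disk contains both endpoints, so this is the minimum enclosing circle.
r = √(146.5) ≈ 12.104.

12.104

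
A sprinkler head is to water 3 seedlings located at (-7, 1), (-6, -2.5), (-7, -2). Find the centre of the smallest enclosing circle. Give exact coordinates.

Call the three points A, B, C in the order given.
Side lengths²: AB² = 13.25, AC² = 9, BC² = 1.25.
Since AB² = 13.25 ≥ 9 + 1.25 = 10.25, the angle opposite AB is not acute, so the smallest enclosing circle has AB as diameter.
Centre = midpoint of AB = (-6.5, -0.75), r² = 13.25/4 = 3.3125.
Centre = (-6.5, -0.75).

(-6.5, -0.75)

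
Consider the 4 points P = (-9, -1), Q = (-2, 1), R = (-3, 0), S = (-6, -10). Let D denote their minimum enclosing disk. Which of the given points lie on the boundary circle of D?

The minimum enclosing circle of a finite set is fixed by two of the points (as a diameter) or three (as a circumcircle).
The minimum enclosing circle is determined by three boundary points: P, Q, S.
Their circumcentre is (-195/46, -203/46) with r² = 36305/1058.
The farthest remaining point R is at distance² 22229/1058 ≤ 36305/1058.
The points at distance exactly r from the centre are P, Q, S — 3 points.

P, Q, S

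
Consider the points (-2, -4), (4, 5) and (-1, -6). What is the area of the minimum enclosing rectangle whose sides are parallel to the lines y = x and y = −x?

In coordinates u = x + y, v = x − y the rectangle is axis-aligned; the map (x,y)→(u,v) scales areas by 2.
u-values: -6, 9, -7; range = 9 − (-7) = 16.
v-values: 2, -1, 5; range = 5 − (-1) = 6.
Area = (16 × 6) / 2 = 48.

48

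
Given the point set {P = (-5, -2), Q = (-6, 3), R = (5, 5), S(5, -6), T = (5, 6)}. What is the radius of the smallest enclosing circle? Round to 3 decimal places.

The minimum enclosing circle of a finite set is fixed by two of the points (as a diameter) or three (as a circumcircle).
The minimum enclosing circle is determined by three boundary points: Q, S, T.
Their circumcentre is (8/11, 0) with r² = 6565/121.
The farthest remaining point R is at distance² 5234/121 ≤ 6565/121.
r = √(6565/121) ≈ 7.366.

7.366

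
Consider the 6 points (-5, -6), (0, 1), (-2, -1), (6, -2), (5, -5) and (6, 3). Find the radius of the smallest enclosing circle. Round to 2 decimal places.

The minimum enclosing circle of a finite set is fixed by two of the points (as a diameter) or three (as a circumcircle).
The farthest pair is (-5, -6)–(6, 3) with squared distance 202. The circle on this segment as diameter has centre (0.5, -1.5) and r² = 202/4 = 50.5.
Check (0, 1): distance² to centre = 6.5 ≤ 50.5, so it lies inside.
All remaining points lie in this disk, and no smaller disk contains both endpoints, so this is the minimum enclosing circle.
r = √(50.5) ≈ 7.11.

7.11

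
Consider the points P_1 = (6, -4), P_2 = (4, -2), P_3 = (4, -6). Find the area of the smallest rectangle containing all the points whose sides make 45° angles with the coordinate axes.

8

In coordinates u = x + y, v = x − y the rectangle is axis-aligned; the map (x,y)→(u,v) scales areas by 2.
u-values: 2, 2, -2; range = 2 − (-2) = 4.
v-values: 10, 6, 10; range = 10 − 6 = 4.
Area = (4 × 4) / 2 = 8.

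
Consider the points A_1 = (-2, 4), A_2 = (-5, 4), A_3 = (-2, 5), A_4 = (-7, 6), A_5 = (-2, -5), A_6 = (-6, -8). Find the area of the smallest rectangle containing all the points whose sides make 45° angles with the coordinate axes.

136

In coordinates u = x + y, v = x − y the rectangle is axis-aligned; the map (x,y)→(u,v) scales areas by 2.
u-values: 2, -1, 3, -1, -7, -14; range = 3 − (-14) = 17.
v-values: -6, -9, -7, -13, 3, 2; range = 3 − (-13) = 16.
Area = (17 × 16) / 2 = 136.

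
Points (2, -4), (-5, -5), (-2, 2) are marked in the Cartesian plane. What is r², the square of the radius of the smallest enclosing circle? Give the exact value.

Call the three points A, B, C in the order given.
Side lengths²: AB² = 50, AC² = 52, BC² = 58.
Since BC² = 58 < 52 + 50 = 102, the triangle is acute, so the smallest enclosing circle is the circumcircle.
Circumcentre = (-42/23, -51/23), r² = 9425/529.

9425/529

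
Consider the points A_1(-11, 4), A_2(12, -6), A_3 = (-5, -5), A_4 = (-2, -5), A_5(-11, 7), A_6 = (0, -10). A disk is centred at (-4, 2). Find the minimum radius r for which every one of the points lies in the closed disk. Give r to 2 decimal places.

The required radius is the distance from (-4, 2) to the farthest point.
Squared distances: 53, 320, 50, 53, 74, 160.
Maximum is 320, attained at A_2.
r = √320 ≈ 17.89.

17.89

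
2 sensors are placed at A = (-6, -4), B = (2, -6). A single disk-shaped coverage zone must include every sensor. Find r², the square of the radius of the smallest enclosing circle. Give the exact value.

The smallest circle enclosing two points has them as diameter endpoints.
Centre = midpoint = (-2, -5); r² = |AB|²/4 = 68/4 = 17.

17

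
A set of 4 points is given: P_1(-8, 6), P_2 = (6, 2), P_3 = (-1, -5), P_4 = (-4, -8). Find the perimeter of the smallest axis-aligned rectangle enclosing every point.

Width = max x − min x = 6 − (-8) = 14.
Height = max y − min y = 6 − (-8) = 14.
Perimeter = 2(14 + 14) = 56.

56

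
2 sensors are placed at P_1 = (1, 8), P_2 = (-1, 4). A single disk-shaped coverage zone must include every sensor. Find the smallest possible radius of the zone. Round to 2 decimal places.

The smallest circle enclosing two points has them as diameter endpoints.
Centre = midpoint = (0, 6); r² = |P_1P_2|²/4 = 20/4 = 5.
r = √5 ≈ 2.24.

2.24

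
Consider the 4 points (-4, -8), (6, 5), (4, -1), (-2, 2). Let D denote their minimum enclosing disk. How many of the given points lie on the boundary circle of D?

The farthest pair is (-4, -8)–(6, 5) with squared distance 269. The circle on this segment as diameter has centre (1, -1.5) and r² = 269/4 = 67.25.
Check (4, -1): distance² to centre = 9.25 ≤ 67.25, so it lies inside.
All remaining points lie in this disk, and no smaller disk contains both endpoints, so this is the minimum enclosing circle.
The points at distance exactly r from the centre are (-4, -8), (6, 5) — 2 points.

2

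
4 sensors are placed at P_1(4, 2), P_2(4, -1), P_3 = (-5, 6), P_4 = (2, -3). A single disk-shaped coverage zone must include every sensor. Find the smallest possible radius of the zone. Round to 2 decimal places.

A smallest enclosing disk is always determined by at most three of the input points on its boundary.
The minimum enclosing circle is determined by three boundary points: P_2, P_3, P_4.
Their circumcentre is (-0.9375, 1.9375) with r² = 33.0078125.
The farthest remaining point P_1 is at distance² 24.3828125 ≤ 33.0078125.
r = √(33.0078125) ≈ 5.75.

5.75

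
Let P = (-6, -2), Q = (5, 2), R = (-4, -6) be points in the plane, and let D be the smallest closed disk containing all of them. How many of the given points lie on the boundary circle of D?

3

Side lengths²: PQ² = 137, PR² = 20, QR² = 145.
Since QR² = 145 < 137 + 20 = 157, the triangle is acute, so the smallest enclosing circle is the circumcircle.
Circumcentre = (1/26, -77/52), r² = 99325/2704.
The points at distance exactly r from the centre are P, Q, R — 3 points.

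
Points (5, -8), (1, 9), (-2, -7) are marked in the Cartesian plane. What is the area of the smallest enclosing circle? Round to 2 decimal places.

Call the three points A, B, C in the order given.
Side lengths²: AB² = 305, AC² = 50, BC² = 265.
Since AB² = 305 < 265 + 50 = 315, the triangle is acute, so the smallest enclosing circle is the circumcircle.
Circumcentre = (121/46, 19/46), r² = 80825/1058.
Area = π·r² = π·80825/1058 ≈ 240.00.

240.00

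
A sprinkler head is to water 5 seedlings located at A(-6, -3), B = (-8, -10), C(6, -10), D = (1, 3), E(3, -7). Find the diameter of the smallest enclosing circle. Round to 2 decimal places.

16.94

The minimum enclosing circle of a finite set is fixed by two of the points (as a diameter) or three (as a circumcircle).
The minimum enclosing circle is determined by three boundary points: B, C, D.
Their circumcentre is (-1, -68/13) with r² = 12125/169.
The farthest remaining point A is at distance² 5066/169 ≤ 12125/169.
Diameter = 2r = 2√(12125/169) ≈ 16.94.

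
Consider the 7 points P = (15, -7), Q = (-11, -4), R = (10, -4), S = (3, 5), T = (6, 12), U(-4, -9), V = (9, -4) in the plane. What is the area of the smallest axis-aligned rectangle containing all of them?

x ranges over [-11, 15], width 26.
y ranges over [-9, 12], height 21.
Area = 26 × 21 = 546.

546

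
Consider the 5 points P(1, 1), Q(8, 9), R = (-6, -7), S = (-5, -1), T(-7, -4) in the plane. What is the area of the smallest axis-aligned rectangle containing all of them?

240

x ranges over [-7, 8], width 15.
y ranges over [-7, 9], height 16.
Area = 15 × 16 = 240.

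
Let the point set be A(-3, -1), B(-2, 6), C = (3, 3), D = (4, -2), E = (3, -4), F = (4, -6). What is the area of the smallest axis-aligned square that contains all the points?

144

The bounding box has width 7 and height 12.
An axis-aligned square enclosing the set must have side ≥ max(width, height).
So the minimum side is max(7, 12) = 12.
Area = 12² = 144.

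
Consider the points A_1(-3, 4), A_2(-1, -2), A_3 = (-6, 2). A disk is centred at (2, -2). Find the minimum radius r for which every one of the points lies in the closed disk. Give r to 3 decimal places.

The required radius is the distance from (2, -2) to the farthest point.
Squared distances: 61, 9, 80.
Maximum is 80, attained at A_3.
r = √80 ≈ 8.944.

8.944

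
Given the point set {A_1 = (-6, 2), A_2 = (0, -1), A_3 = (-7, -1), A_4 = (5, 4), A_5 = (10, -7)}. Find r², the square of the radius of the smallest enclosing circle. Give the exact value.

84.25

By Welzl's lemma the MEC is supported by two points (diametrically opposite) or three points (on a circumcircle).
The farthest pair is A_1–A_5 with squared distance 337. The circle on this segment as diameter has centre (2, -2.5) and r² = 337/4 = 84.25.
Check A_2: distance² to centre = 6.25 ≤ 84.25, so it lies inside.
All remaining points lie in this disk, and no smaller disk contains both endpoints, so this is the minimum enclosing circle.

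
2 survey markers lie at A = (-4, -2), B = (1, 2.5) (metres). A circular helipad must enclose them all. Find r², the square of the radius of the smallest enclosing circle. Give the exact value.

The smallest circle enclosing two points has them as diameter endpoints.
Centre = midpoint = (-1.5, 0.25); r² = |AB|²/4 = 45.25/4 = 11.3125.

11.3125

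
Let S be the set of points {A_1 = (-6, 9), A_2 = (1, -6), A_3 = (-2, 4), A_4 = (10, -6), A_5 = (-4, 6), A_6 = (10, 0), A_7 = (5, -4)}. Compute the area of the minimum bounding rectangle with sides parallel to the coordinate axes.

x ranges over [-6, 10], width 16.
y ranges over [-6, 9], height 15.
Area = 16 × 15 = 240.

240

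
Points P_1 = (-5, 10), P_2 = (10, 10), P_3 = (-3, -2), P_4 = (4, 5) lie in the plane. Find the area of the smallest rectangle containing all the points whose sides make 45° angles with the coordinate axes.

187.5

In coordinates u = x + y, v = x − y the rectangle is axis-aligned; the map (x,y)→(u,v) scales areas by 2.
u-values: 5, 20, -5, 9; range = 20 − (-5) = 25.
v-values: -15, 0, -1, -1; range = 0 − (-15) = 15.
Area = (25 × 15) / 2 = 187.5.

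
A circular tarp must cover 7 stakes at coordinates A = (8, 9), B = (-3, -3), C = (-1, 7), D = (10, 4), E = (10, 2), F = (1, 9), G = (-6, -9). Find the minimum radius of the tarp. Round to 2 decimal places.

A smallest enclosing disk is always determined by at most three of the input points on its boundary.
The farthest pair is A–G with squared distance 520. The circle on this segment as diameter has centre (1, 0) and r² = 520/4 = 130.
Check B: distance² to centre = 25 ≤ 130, so it lies inside.
All remaining points lie in this disk, and no smaller disk contains both endpoints, so this is the minimum enclosing circle.
r = √130 ≈ 11.40.

11.40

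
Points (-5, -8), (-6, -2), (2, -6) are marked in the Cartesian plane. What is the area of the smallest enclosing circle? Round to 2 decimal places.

Call the three points A, B, C in the order given.
Side lengths²: AB² = 37, AC² = 53, BC² = 80.
Since BC² = 80 < 53 + 37 = 90, the triangle is acute, so the smallest enclosing circle is the circumcircle.
Circumcentre = (-49/22, -49/11), r² = 9805/484.
Area = π·r² = π·9805/484 ≈ 63.64.

63.64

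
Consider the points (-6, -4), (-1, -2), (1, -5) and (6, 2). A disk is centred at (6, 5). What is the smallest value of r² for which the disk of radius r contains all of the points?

225

The required radius is the distance from (6, 5) to the farthest point.
Squared distances: 225, 98, 125, 9.
Maximum is 225, attained at (-6, -4).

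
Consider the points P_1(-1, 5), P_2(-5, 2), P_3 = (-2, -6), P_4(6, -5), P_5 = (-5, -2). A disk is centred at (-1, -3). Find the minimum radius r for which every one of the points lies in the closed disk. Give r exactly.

8

The required radius is the distance from (-1, -3) to the farthest point.
Squared distances: 64, 41, 10, 53, 17.
Maximum is 64, attained at P_1.
r = √64 = 8.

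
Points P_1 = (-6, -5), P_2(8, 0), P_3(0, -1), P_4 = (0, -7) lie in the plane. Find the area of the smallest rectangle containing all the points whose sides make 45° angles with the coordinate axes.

In coordinates u = x + y, v = x − y the rectangle is axis-aligned; the map (x,y)→(u,v) scales areas by 2.
u-values: -11, 8, -1, -7; range = 8 − (-11) = 19.
v-values: -1, 8, 1, 7; range = 8 − (-1) = 9.
Area = (19 × 9) / 2 = 85.5.

85.5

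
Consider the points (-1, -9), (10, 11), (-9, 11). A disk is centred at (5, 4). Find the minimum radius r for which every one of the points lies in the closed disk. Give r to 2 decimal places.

15.65

The required radius is the distance from (5, 4) to the farthest point.
Squared distances: 205, 74, 245.
Maximum is 245, attained at (-9, 11).
r = √245 ≈ 15.65.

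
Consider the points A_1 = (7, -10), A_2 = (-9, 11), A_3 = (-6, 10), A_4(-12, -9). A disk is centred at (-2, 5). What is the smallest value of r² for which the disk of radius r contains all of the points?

306

The required radius is the distance from (-2, 5) to the farthest point.
Squared distances: 306, 85, 41, 296.
Maximum is 306, attained at A_1.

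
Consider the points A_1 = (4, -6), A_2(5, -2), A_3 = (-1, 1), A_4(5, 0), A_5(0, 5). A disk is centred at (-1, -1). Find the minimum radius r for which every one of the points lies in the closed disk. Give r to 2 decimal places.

7.07

The required radius is the distance from (-1, -1) to the farthest point.
Squared distances: 50, 37, 4, 37, 37.
Maximum is 50, attained at A_1.
r = √50 ≈ 7.07.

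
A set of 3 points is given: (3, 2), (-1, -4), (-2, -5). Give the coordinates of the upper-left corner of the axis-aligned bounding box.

(-2, 2)

x-range [-2, 3], y-range [-5, 2].
The upper-left corner is (-2, 2).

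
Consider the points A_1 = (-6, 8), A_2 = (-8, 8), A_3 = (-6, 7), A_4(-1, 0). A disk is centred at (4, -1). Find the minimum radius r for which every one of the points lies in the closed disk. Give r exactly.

15

The required radius is the distance from (4, -1) to the farthest point.
Squared distances: 181, 225, 164, 26.
Maximum is 225, attained at A_2.
r = √225 = 15.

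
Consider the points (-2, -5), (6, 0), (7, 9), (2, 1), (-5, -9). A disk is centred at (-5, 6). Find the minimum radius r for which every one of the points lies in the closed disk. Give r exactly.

The required radius is the distance from (-5, 6) to the farthest point.
Squared distances: 130, 157, 153, 74, 225.
Maximum is 225, attained at (-5, -9).
r = √225 = 15.

15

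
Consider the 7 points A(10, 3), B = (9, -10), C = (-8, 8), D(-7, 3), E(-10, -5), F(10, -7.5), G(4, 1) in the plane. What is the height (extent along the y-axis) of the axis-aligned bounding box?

max y = 8, min y = -10, so height = 18.

18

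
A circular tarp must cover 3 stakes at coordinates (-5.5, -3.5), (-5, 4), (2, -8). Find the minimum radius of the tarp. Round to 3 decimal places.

6.946

Call the three points A, B, C in the order given.
Side lengths²: AB² = 56.5, AC² = 76.5, BC² = 193.
Since BC² = 193 ≥ 76.5 + 56.5 = 133, the angle opposite BC is not acute, so the smallest enclosing circle has BC as diameter.
Centre = midpoint of BC = (-1.5, -2), r² = 193/4 = 48.25.
r = √(48.25) ≈ 6.946.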